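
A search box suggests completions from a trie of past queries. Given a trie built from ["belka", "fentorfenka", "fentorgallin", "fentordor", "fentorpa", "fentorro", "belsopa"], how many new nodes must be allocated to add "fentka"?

2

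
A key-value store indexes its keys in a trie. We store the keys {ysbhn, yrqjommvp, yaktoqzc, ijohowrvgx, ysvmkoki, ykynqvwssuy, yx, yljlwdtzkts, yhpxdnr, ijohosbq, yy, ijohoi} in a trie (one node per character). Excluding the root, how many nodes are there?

Insert word by word; a character creates a node only if that edge doesn't already exist:
  "ysbhn" → 5 new (y, s, b, h, n)
  "yrqjommvp" → prefix "y" already present; 8 new (r, q, j, o, m, m, v, p)
  "yaktoqzc" → prefix "y" already present; 7 new (a, k, t, o, q, z, c)
  "ijohowrvgx" → 10 new (i, j, o, h, o, w, r, v, g, x)
  "ysvmkoki" → prefix "ys" already present; 6 new (v, m, k, o, k, i)
  "ykynqvwssuy" → prefix "y" already present; 10 new (k, y, n, q, v, w, s, s, u, y)
  "yx" → prefix "y" already present; 1 new (x)
  "yljlwdtzkts" → prefix "y" already present; 10 new (l, j, l, w, d, t, z, k, t, s)
  "yhpxdnr" → prefix "y" already present; 6 new (h, p, x, d, n, r)
  "ijohosbq" → prefix "ijoho" already present; 3 new (s, b, q)
  "yy" → prefix "y" already present; 1 new (y)
  "ijohoi" → prefix "ijoho" already present; 1 new (i)
Total nodes = 5 + 8 + 7 + 10 + 6 + 10 + 1 + 10 + 6 + 3 + 1 + 1 = 68

68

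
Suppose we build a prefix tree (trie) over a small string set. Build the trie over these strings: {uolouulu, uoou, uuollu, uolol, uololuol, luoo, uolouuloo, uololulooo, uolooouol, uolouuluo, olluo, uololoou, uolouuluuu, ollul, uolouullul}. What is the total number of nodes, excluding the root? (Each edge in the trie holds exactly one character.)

For each word, the new-node count is its length minus the longest prefix already in the trie:
  "uolouulu" → 8 new (u, o, l, o, u, u, l, u)
  "uoou" → prefix "uo" already present; 2 new (o, u)
  "uuollu" → prefix "u" already present; 5 new (u, o, l, l, u)
  "uolol" → prefix "uolo" already present; 1 new (l)
  "uololuol" → prefix "uolol" already present; 3 new (u, o, l)
  "luoo" → 4 new (l, u, o, o)
  "uolouuloo" → prefix "uolouul" already present; 2 new (o, o)
  "uololulooo" → prefix "uololu" already present; 4 new (l, o, o, o)
  "uolooouol" → prefix "uolo" already present; 5 new (o, o, u, o, l)
  "uolouuluo" → prefix "uolouulu" already present; 1 new (o)
  "olluo" → 5 new (o, l, l, u, o)
  "uololoou" → prefix "uolol" already present; 3 new (o, o, u)
  "uolouuluuu" → prefix "uolouulu" already present; 2 new (u, u)
  "ollul" → prefix "ollu" already present; 1 new (l)
  "uolouullul" → prefix "uolouul" already present; 3 new (l, u, l)
Total nodes = 8 + 2 + 5 + 1 + 3 + 4 + 2 + 4 + 5 + 1 + 5 + 3 + 2 + 1 + 3 = 49

49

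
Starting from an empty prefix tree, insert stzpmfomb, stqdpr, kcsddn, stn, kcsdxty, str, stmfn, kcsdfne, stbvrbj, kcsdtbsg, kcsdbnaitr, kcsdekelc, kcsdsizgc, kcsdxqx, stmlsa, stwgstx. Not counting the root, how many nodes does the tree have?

For each word, the new-node count is its length minus the longest prefix already in the trie:
  "stzpmfomb" → 9 new (s, t, z, p, m, f, o, m, b)
  "stqdpr" → prefix "st" already present; 4 new (q, d, p, r)
  "kcsddn" → 6 new (k, c, s, d, d, n)
  "stn" → prefix "st" already present; 1 new (n)
  "kcsdxty" → prefix "kcsd" already present; 3 new (x, t, y)
  "str" → prefix "st" already present; 1 new (r)
  "stmfn" → prefix "st" already present; 3 new (m, f, n)
  "kcsdfne" → prefix "kcsd" already present; 3 new (f, n, e)
  "stbvrbj" → prefix "st" already present; 5 new (b, v, r, b, j)
  "kcsdtbsg" → prefix "kcsd" already present; 4 new (t, b, s, g)
  "kcsdbnaitr" → prefix "kcsd" already present; 6 new (b, n, a, i, t, r)
  "kcsdekelc" → prefix "kcsd" already present; 5 new (e, k, e, l, c)
  "kcsdsizgc" → prefix "kcsd" already present; 5 new (s, i, z, g, c)
  "kcsdxqx" → prefix "kcsdx" already present; 2 new (q, x)
  "stmlsa" → prefix "stm" already present; 3 new (l, s, a)
  "stwgstx" → prefix "st" already present; 5 new (w, g, s, t, x)
Total nodes = 9 + 4 + 6 + 1 + 3 + 1 + 3 + 3 + 5 + 4 + 6 + 5 + 5 + 2 + 3 + 5 = 65

65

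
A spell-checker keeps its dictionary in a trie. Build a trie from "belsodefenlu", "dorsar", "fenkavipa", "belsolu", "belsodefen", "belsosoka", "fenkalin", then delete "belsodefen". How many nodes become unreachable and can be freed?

0

After clearing the end-marker at "belsodefen", prune upward until reaching a node still needed by another word.
Every node on "belsodefen" is still needed (e.g. by "belsodefenlu"), so nothing is freed.
Nodes removed: 0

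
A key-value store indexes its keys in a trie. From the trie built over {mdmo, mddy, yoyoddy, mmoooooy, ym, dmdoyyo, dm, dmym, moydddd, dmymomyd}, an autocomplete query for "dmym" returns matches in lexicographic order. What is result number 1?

dmym

Words with prefix "dmym", in lexicographic order: "dmym", "dmymomyd"
The 1st is dmym.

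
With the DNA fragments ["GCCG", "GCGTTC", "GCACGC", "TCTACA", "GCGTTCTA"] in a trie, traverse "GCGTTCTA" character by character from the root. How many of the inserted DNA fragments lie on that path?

2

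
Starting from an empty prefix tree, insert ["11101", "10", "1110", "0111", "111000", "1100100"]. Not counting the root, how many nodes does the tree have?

Insert word by word; a character creates a node only if that edge doesn't already exist:
  "11101" → 5 new (1, 1, 1, 0, 1)
  "10" → prefix "1" already present; 1 new (0)
  "1110" → prefix "1110" already present; 0 new (none)
  "0111" → 4 new (0, 1, 1, 1)
  "111000" → prefix "1110" already present; 2 new (0, 0)
  "1100100" → prefix "11" already present; 5 new (0, 0, 1, 0, 0)
Total nodes = 5 + 1 + 0 + 4 + 2 + 5 = 17

17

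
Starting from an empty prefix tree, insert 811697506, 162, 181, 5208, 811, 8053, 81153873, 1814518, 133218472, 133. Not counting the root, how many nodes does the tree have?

38

Count nodes per top-level branch (shared prefixes stored once):
  '1'-branch (133, 133218472, 162, 181, 1814518): 17 nodes
  '5'-branch (5208): 4 nodes
  '8'-branch (8053, 811, 81153873, 811697506): 17 nodes
Sum: 38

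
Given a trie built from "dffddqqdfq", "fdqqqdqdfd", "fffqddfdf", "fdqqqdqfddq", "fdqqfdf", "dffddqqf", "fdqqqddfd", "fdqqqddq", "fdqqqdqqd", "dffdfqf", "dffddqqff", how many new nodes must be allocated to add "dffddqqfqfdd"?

4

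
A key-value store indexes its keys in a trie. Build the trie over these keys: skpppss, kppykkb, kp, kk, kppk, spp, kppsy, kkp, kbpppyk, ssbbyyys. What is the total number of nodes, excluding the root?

For each word, the new-node count is its length minus the longest prefix already in the trie:
  "skpppss" → 7 new (s, k, p, p, p, s, s)
  "kppykkb" → 7 new (k, p, p, y, k, k, b)
  "kp" → prefix "kp" already present; 0 new (none)
  "kk" → prefix "k" already present; 1 new (k)
  "kppk" → prefix "kpp" already present; 1 new (k)
  "spp" → prefix "s" already present; 2 new (p, p)
  "kppsy" → prefix "kpp" already present; 2 new (s, y)
  "kkp" → prefix "kk" already present; 1 new (p)
  "kbpppyk" → prefix "k" already present; 6 new (b, p, p, p, y, k)
  "ssbbyyys" → prefix "s" already present; 7 new (s, b, b, y, y, y, s)
Total nodes = 7 + 7 + 0 + 1 + 1 + 2 + 2 + 1 + 6 + 7 = 34

34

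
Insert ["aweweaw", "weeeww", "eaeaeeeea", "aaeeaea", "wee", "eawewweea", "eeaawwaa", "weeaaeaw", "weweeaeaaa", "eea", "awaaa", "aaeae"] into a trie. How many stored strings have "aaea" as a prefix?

Walk to "aaea"; the words in its subtree are exactly those with that prefix.
Words under "aaea": aaeae
Count: 1

1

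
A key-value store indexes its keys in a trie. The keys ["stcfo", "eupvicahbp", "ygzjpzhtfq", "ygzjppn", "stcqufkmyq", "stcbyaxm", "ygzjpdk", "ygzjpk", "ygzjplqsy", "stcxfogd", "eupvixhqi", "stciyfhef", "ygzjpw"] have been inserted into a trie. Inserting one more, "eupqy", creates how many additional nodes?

"eup" is already a path in the trie; the remaining "qy" must be added.
New nodes needed: |"eupqy"| − 3 = 5 − 3 = 2.

2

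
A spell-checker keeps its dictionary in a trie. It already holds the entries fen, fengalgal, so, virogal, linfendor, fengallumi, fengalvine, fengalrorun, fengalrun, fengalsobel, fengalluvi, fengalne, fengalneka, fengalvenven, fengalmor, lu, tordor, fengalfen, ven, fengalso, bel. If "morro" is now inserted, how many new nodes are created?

No existing word starts with "m", so every character of "morro" needs a new node.
5 − 0 = 5 new nodes.

5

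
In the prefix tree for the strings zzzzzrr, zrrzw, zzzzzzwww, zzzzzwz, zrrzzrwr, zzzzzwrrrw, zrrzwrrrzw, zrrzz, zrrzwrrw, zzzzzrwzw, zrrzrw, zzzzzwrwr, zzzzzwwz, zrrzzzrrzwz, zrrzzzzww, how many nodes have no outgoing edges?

13

A leaf is a node with no children — equivalently, the end of a word that is not a proper prefix of any other stored word.
Those words: "zrrzrw", "zrrzwrrrzw", "zrrzwrrw", "zrrzzrwr", "zrrzzzrrzwz", "zrrzzzzww", "zzzzzrr", "zzzzzrwzw", "zzzzzwrrrw", "zzzzzwrwr", "zzzzzwwz", "zzzzzwz", "zzzzzzwww"
Leaf count: 13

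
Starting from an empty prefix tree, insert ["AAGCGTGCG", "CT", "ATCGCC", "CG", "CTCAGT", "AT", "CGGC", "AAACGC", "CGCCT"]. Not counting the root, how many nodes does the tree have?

30

Trace insertions, counting only characters that open a new branch:
  "AAGCGTGCG" → 9 new (A, A, G, C, G, T, G, C, G)
  "CT" → 2 new (C, T)
  "ATCGCC" → prefix "A" already present; 5 new (T, C, G, C, C)
  "CG" → prefix "C" already present; 1 new (G)
  "CTCAGT" → prefix "CT" already present; 4 new (C, A, G, T)
  "AT" → prefix "AT" already present; 0 new (none)
  "CGGC" → prefix "CG" already present; 2 new (G, C)
  "AAACGC" → prefix "AA" already present; 4 new (A, C, G, C)
  "CGCCT" → prefix "CG" already present; 3 new (C, C, T)
Total nodes = 9 + 2 + 5 + 1 + 4 + 0 + 2 + 4 + 3 = 30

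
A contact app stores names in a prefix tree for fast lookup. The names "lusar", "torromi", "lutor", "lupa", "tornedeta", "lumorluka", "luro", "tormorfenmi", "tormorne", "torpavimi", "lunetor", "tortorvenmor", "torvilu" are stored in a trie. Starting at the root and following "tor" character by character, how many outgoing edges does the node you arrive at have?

6

The children of the "tor" node are the distinct next characters among strings starting with "tor".
Distinct next characters after "tor": m, n, p, r, t, v.
That node has 6 child edges.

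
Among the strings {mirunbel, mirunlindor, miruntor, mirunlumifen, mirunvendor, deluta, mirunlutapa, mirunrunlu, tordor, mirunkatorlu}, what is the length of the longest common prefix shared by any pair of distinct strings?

The deepest shared node is where two words last agree before diverging.
"mirunlumifen" and "mirunlutapa" agree on "mirunlu" (7 characters) before diverging; nothing deeper is shared.
Longest shared-prefix length: 7

7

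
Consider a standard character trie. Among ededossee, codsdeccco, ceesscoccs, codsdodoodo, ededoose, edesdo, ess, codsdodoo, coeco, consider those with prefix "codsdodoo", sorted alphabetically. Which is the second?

DFS of the "codsdodoo" subtree visits, in order: "codsdodoo", "codsdodoodo"
The 2nd is codsdodoodo.

codsdodoodo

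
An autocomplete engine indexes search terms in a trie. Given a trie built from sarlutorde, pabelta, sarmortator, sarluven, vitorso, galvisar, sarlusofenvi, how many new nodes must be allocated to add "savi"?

The longest prefix of "savi" already in the trie is "sa" (length 2).
New nodes needed: |"savi"| − 2 = 4 − 2 = 2.

2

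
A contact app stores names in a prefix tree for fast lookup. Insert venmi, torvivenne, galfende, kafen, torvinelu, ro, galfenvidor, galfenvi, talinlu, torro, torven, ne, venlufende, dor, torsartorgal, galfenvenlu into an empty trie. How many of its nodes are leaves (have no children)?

15

Leaves are exactly the stored words that no other stored word extends.
Those words: "dor", "galfende", "galfenvenlu", "galfenvidor", "kafen", "ne", "ro", "talinlu", "torro", "torsartorgal", "torven", "torvinelu", "torvivenne", "venlufende", "venmi"
Leaf count: 15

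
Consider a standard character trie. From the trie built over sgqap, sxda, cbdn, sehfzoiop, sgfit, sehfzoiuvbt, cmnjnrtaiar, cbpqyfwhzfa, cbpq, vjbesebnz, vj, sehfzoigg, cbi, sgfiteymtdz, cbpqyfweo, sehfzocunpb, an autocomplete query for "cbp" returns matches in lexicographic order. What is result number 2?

DFS of the "cbp" subtree visits, in order: "cbpq", "cbpqyfweo", "cbpqyfwhzfa"
Position 2: cbpqyfweo

cbpqyfweo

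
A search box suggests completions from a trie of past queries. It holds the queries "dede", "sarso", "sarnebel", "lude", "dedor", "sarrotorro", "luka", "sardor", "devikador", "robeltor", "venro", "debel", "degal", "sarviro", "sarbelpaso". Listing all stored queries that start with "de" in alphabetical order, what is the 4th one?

degal

Words with prefix "de", in lexicographic order: "debel", "dede", "dedor", "degal", "devikador"
Position 4: degal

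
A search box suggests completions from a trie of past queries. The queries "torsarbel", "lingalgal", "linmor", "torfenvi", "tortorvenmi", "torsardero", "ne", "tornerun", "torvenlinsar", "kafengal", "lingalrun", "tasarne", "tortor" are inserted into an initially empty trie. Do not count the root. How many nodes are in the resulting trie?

Insert word by word; a character creates a node only if that edge doesn't already exist:
  "torsarbel" → 9 new (t, o, r, s, a, r, b, e, l)
  "lingalgal" → 9 new (l, i, n, g, a, l, g, a, l)
  "linmor" → prefix "lin" already present; 3 new (m, o, r)
  "torfenvi" → prefix "tor" already present; 5 new (f, e, n, v, i)
  "tortorvenmi" → prefix "tor" already present; 8 new (t, o, r, v, e, n, m, i)
  "torsardero" → prefix "torsar" already present; 4 new (d, e, r, o)
  "ne" → 2 new (n, e)
  "tornerun" → prefix "tor" already present; 5 new (n, e, r, u, n)
  "torvenlinsar" → prefix "tor" already present; 9 new (v, e, n, l, i, n, s, a, r)
  "kafengal" → 8 new (k, a, f, e, n, g, a, l)
  "lingalrun" → prefix "lingal" already present; 3 new (r, u, n)
  "tasarne" → prefix "t" already present; 6 new (a, s, a, r, n, e)
  "tortor" → prefix "tortor" already present; 0 new (none)
Total nodes = 9 + 9 + 3 + 5 + 8 + 4 + 2 + 5 + 9 + 8 + 3 + 6 + 0 = 71

71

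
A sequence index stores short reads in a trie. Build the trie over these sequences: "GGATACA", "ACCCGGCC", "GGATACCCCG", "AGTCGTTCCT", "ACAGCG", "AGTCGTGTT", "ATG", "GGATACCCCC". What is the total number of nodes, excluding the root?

For each word, the new-node count is its length minus the longest prefix already in the trie:
  "GGATACA" → 7 new (G, G, A, T, A, C, A)
  "ACCCGGCC" → 8 new (A, C, C, C, G, G, C, C)
  "GGATACCCCG" → prefix "GGATAC" already present; 4 new (C, C, C, G)
  "AGTCGTTCCT" → prefix "A" already present; 9 new (G, T, C, G, T, T, C, C, T)
  "ACAGCG" → prefix "AC" already present; 4 new (A, G, C, G)
  "AGTCGTGTT" → prefix "AGTCGT" already present; 3 new (G, T, T)
  "ATG" → prefix "A" already present; 2 new (T, G)
  "GGATACCCCC" → prefix "GGATACCCC" already present; 1 new (C)
Total nodes = 7 + 8 + 4 + 9 + 4 + 3 + 2 + 1 = 38

38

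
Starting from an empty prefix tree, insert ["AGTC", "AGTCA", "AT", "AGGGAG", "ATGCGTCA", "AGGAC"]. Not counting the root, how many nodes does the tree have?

18

Insert word by word; a character creates a node only if that edge doesn't already exist:
  "AGTC" → 4 new (A, G, T, C)
  "AGTCA" → prefix "AGTC" already present; 1 new (A)
  "AT" → prefix "A" already present; 1 new (T)
  "AGGGAG" → prefix "AG" already present; 4 new (G, G, A, G)
  "ATGCGTCA" → prefix "AT" already present; 6 new (G, C, G, T, C, A)
  "AGGAC" → prefix "AGG" already present; 2 new (A, C)
Total nodes = 4 + 1 + 1 + 4 + 6 + 2 = 18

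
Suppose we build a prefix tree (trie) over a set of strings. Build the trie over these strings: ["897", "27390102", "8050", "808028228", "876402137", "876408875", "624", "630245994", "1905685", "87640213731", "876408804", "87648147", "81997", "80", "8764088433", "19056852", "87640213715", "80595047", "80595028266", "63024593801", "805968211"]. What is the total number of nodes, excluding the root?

88

Insert word by word; a character creates a node only if that edge doesn't already exist:
  "897" → 3 new (8, 9, 7)
  "27390102" → 8 new (2, 7, 3, 9, 0, 1, 0, 2)
  "8050" → prefix "8" already present; 3 new (0, 5, 0)
  "808028228" → prefix "80" already present; 7 new (8, 0, 2, 8, 2, 2, 8)
  "876402137" → prefix "8" already present; 8 new (7, 6, 4, 0, 2, 1, 3, 7)
  "876408875" → prefix "87640" already present; 4 new (8, 8, 7, 5)
  "624" → 3 new (6, 2, 4)
  "630245994" → prefix "6" already present; 8 new (3, 0, 2, 4, 5, 9, 9, 4)
  "1905685" → 7 new (1, 9, 0, 5, 6, 8, 5)
  "87640213731" → prefix "876402137" already present; 2 new (3, 1)
  "876408804" → prefix "8764088" already present; 2 new (0, 4)
  "87648147" → prefix "8764" already present; 4 new (8, 1, 4, 7)
  "81997" → prefix "8" already present; 4 new (1, 9, 9, 7)
  "80" → prefix "80" already present; 0 new (none)
  "8764088433" → prefix "8764088" already present; 3 new (4, 3, 3)
  "19056852" → prefix "1905685" already present; 1 new (2)
  "87640213715" → prefix "876402137" already present; 2 new (1, 5)
  "80595047" → prefix "805" already present; 5 new (9, 5, 0, 4, 7)
  "80595028266" → prefix "805950" already present; 5 new (2, 8, 2, 6, 6)
  "63024593801" → prefix "6302459" already present; 4 new (3, 8, 0, 1)
  "805968211" → prefix "8059" already present; 5 new (6, 8, 2, 1, 1)
Total nodes = 3 + 8 + 3 + 7 + 8 + 4 + 3 + 8 + 7 + 2 + 2 + 4 + 4 + 0 + 3 + 1 + 2 + 5 + 5 + 4 + 5 = 88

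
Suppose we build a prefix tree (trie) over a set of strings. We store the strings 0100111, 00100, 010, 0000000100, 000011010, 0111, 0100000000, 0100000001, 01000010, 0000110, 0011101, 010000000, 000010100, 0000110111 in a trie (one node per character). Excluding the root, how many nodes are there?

45

For each word, the new-node count is its length minus the longest prefix already in the trie:
  "0100111" → 7 new (0, 1, 0, 0, 1, 1, 1)
  "00100" → prefix "0" already present; 4 new (0, 1, 0, 0)
  "010" → prefix "010" already present; 0 new (none)
  "0000000100" → prefix "00" already present; 8 new (0, 0, 0, 0, 0, 1, 0, 0)
  "000011010" → prefix "0000" already present; 5 new (1, 1, 0, 1, 0)
  "0111" → prefix "01" already present; 2 new (1, 1)
  "0100000000" → prefix "0100" already present; 6 new (0, 0, 0, 0, 0, 0)
  "0100000001" → prefix "010000000" already present; 1 new (1)
  "01000010" → prefix "010000" already present; 2 new (1, 0)
  "0000110" → prefix "0000110" already present; 0 new (none)
  "0011101" → prefix "001" already present; 4 new (1, 1, 0, 1)
  "010000000" → prefix "010000000" already present; 0 new (none)
  "000010100" → prefix "00001" already present; 4 new (0, 1, 0, 0)
  "0000110111" → prefix "00001101" already present; 2 new (1, 1)
Total nodes = 7 + 4 + 0 + 8 + 5 + 2 + 6 + 1 + 2 + 0 + 4 + 0 + 4 + 2 = 45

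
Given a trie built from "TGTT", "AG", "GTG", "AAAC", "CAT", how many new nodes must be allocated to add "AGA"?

"AG" is already a path in the trie; the remaining "A" must be added.
So 3 − 2 = 1 new nodes.

1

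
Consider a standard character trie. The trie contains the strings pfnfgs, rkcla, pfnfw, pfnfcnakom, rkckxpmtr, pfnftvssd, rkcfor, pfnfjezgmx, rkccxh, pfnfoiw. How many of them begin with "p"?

6

Walk to "p"; the words in its subtree are exactly those with that prefix.
Matches: "pfnfcnakom", "pfnfgs", "pfnfjezgmx", "pfnfoiw", "pfnftvssd", "pfnfw"
Count: 6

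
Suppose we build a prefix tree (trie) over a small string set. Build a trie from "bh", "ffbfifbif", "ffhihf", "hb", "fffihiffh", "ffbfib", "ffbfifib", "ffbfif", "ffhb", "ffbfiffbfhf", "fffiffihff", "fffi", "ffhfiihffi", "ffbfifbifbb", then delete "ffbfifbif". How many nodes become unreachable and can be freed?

0

After clearing the end-marker at "ffbfifbif", prune upward until reaching a node still needed by another word.
Every node on "ffbfifbif" is still needed (e.g. by "ffbfifbifbb"), so nothing is freed.
Nodes removed: 0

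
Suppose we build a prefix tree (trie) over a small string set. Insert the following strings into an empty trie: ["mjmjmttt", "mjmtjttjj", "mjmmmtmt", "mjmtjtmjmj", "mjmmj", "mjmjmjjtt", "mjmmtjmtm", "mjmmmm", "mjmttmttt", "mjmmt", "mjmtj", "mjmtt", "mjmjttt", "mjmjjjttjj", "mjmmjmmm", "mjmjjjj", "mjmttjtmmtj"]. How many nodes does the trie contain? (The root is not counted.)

Count nodes per top-level branch (shared prefixes stored once):
  'm'-branch (mjmjjjj, mjmjjjttjj, mjmjmjjtt, mjmjmttt, mjmjttt, mjmmj, mjmmjmmm, mjmmmm, mjmmmtmt, mjmmt, mjmmtjmtm, mjmtj, mjmtjtmjmj, mjmtjttjj, mjmtt, mjmttjtmmtj, mjmttmttt): 58 nodes
Sum: 58

58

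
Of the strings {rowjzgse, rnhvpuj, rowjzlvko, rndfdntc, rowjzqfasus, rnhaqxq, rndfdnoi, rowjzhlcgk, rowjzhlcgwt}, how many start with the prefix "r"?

Filter for entries beginning with "r":
Words under "r": rndfdnoi, rndfdntc, rnhaqxq, rnhvpuj, rowjzgse, rowjzhlcgk, rowjzhlcgwt, rowjzlvko, rowjzqfasus
Count: 9

9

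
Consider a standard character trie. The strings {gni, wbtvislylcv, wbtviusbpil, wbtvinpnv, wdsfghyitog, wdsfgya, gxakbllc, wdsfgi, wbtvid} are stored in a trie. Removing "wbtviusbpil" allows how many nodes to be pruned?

6

Walk "wbtviusbpil" from the leaf back toward the root, removing each node that no remaining word uses.
The suffix "usbpil" (6 nodes) is used only by "wbtviusbpil"; the node for "wbtvi" still has the child "s", so pruning stops there.
Nodes removed: 6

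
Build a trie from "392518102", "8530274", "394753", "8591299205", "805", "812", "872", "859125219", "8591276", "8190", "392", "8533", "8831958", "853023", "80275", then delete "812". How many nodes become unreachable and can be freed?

1

A node on "812"'s path can go only if nothing else ends at it or branches off below it.
The suffix "2" (1 node) is used only by "812"; the node for "81" still has the child "9", so pruning stops there.
Nodes removed: 1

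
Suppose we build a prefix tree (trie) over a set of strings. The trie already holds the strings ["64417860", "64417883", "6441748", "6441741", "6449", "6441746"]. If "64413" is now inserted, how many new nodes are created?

Walking "64413" from the root, the first 4 characters ("6441") follow existing edges; "3" is the first miss.
Each of the 1 remaining characters creates one node.

1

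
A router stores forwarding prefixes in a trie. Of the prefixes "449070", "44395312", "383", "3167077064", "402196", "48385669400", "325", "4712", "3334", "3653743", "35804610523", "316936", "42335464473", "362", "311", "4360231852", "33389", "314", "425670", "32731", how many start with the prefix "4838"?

1

Walk to "4838"; the words in its subtree are exactly those with that prefix.
Words under "4838": 48385669400
Count: 1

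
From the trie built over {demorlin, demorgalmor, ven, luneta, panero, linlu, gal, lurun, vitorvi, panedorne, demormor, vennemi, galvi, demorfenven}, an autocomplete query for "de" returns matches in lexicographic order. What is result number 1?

Words with prefix "de", in lexicographic order: "demorfenven", "demorgalmor", "demorlin", "demormor"
Position 1: demorfenven

demorfenven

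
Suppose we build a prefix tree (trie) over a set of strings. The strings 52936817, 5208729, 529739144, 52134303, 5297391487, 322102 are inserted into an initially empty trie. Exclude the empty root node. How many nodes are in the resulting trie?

For each word, the new-node count is its length minus the longest prefix already in the trie:
  "52936817" → 8 new (5, 2, 9, 3, 6, 8, 1, 7)
  "5208729" → prefix "52" already present; 5 new (0, 8, 7, 2, 9)
  "529739144" → prefix "529" already present; 6 new (7, 3, 9, 1, 4, 4)
  "52134303" → prefix "52" already present; 6 new (1, 3, 4, 3, 0, 3)
  "5297391487" → prefix "52973914" already present; 2 new (8, 7)
  "322102" → 6 new (3, 2, 2, 1, 0, 2)
Total nodes = 8 + 5 + 6 + 6 + 2 + 6 = 33

33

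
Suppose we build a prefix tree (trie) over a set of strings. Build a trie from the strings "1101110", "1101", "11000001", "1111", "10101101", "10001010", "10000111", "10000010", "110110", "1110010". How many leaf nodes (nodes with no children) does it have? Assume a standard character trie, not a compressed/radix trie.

A leaf is a node with no children — equivalently, the end of a word that is not a proper prefix of any other stored word.
Those words: "10000010", "10000111", "10001010", "10101101", "11000001", "110110", "1101110", "1110010", "1111"
Leaf count: 9

9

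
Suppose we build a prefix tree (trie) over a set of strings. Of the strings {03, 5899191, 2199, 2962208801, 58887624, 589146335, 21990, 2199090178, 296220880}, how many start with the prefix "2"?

5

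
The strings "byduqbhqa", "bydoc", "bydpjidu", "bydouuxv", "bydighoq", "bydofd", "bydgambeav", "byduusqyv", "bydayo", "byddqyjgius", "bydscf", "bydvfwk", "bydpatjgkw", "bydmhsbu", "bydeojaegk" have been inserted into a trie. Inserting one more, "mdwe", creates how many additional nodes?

4

"mdwe" shares no prefix with any stored word, so all 4 characters open new nodes.
4 − 0 = 4 new nodes.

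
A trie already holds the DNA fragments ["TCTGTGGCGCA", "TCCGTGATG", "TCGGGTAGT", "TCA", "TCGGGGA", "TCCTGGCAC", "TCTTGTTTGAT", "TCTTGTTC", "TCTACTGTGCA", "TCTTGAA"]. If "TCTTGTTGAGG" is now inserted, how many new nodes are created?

4

The longest prefix of "TCTTGTTGAGG" already in the trie is "TCTTGTT" (length 7).
So 11 − 7 = 4 new nodes.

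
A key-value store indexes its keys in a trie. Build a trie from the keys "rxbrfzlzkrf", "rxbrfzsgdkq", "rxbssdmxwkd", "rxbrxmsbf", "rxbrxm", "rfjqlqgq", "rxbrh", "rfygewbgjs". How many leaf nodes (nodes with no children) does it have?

7

Leaves are exactly the stored words that no other stored word extends.
Those words: "rfjqlqgq", "rfygewbgjs", "rxbrfzlzkrf", "rxbrfzsgdkq", "rxbrh", "rxbrxmsbf", "rxbssdmxwkd"
Leaf count: 7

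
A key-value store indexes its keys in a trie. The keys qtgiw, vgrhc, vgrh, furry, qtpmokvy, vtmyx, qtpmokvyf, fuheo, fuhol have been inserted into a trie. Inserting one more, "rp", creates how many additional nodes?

2

"rp" shares no prefix with any stored word, so all 2 characters open new nodes.
2 − 0 = 2 new nodes.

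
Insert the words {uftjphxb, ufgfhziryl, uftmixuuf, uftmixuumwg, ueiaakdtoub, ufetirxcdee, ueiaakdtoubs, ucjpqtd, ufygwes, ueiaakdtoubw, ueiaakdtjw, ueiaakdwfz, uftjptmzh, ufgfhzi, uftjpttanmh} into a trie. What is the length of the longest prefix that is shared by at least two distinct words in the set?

11

Equivalently: take the maximum, over all pairs, of their longest common prefix length.
e.g. "ueiaakdtoub" and "ueiaakdtoubs" share the prefix "ueiaakdtoub" of length 11; no pair shares a longer one.
Longest shared-prefix length: 11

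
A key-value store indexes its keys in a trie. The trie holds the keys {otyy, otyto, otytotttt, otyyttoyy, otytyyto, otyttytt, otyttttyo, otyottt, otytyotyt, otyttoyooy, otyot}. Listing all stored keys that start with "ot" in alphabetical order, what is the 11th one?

otyyttoyy

Words with prefix "ot", in lexicographic order: "otyot", "otyottt", "otyto", "otytotttt", "otyttoyooy", "otyttttyo", "otyttytt", "otytyotyt", "otytyyto", "otyy", "otyyttoyy"
Position 11: otyyttoyy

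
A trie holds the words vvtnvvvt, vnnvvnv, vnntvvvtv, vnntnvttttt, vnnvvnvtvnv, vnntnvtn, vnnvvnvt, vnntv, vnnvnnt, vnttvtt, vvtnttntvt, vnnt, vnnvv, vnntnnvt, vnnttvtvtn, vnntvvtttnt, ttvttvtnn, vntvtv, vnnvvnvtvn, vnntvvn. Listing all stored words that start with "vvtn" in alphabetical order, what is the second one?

vvtnvvvt

Words with prefix "vvtn", in lexicographic order: "vvtnttntvt", "vvtnvvvt"
Position 2: vvtnvvvt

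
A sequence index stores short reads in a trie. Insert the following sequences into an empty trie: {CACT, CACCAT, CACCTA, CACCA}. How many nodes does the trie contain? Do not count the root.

Insert word by word; a character creates a node only if that edge doesn't already exist:
  "CACT" → 4 new (C, A, C, T)
  "CACCAT" → prefix "CAC" already present; 3 new (C, A, T)
  "CACCTA" → prefix "CACC" already present; 2 new (T, A)
  "CACCA" → prefix "CACCA" already present; 0 new (none)
Total nodes = 4 + 3 + 2 + 0 = 9

9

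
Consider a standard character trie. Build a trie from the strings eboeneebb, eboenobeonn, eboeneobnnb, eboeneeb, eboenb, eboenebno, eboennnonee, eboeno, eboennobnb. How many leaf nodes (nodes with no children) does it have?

Leaves are exactly the stored words that no other stored word extends.
Those words: "eboenb", "eboenebno", "eboeneebb", "eboeneobnnb", "eboennnonee", "eboennobnb", "eboenobeonn"
Leaf count: 7

7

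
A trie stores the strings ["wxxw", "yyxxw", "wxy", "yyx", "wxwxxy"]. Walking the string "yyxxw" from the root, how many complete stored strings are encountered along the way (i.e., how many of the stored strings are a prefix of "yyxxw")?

Walk "yyxxw" from the root; an end-of-word marker is hit whenever a stored word is a prefix of "yyxxw".
Prefixes of the query that are stored words: "yyx", "yyxxw"
Count: 2

2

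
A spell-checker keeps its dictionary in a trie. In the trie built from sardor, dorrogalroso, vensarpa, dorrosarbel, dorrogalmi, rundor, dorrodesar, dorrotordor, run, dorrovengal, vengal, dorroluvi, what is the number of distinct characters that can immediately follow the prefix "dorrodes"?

1

The children of the "dorrodes" node are the distinct next characters among strings starting with "dorrodes".
Characters that immediately follow "dorrodes" among the stored strings: {a}.
That node has 1 child edge.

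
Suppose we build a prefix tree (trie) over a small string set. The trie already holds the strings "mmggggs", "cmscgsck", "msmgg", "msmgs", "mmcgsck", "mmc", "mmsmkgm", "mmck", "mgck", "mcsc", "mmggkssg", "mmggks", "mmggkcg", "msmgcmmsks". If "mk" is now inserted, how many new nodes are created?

Walking "mk" from the root, the first 1 characters ("m") follow existing edges; "k" is the first miss.
Each of the 1 remaining characters creates one node.

1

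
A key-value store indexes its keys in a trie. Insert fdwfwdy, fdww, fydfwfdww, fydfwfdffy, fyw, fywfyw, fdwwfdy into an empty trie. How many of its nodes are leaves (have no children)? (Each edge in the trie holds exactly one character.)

Leaves are exactly the stored words that no other stored word extends.
Those words: "fdwfwdy", "fdwwfdy", "fydfwfdffy", "fydfwfdww", "fywfyw"
Leaf count: 5

5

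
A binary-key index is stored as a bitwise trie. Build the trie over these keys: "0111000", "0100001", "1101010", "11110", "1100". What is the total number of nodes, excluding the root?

Trie structure (* marks end of a word):
(root)
├─ 0
│  └─ 1
│     ├─ 0
│     │  └─ 0
│     │     └─ 0
│     │        └─ 0
│     │           └─ 1 *
│     └─ 1
│        └─ 1
│           └─ 0
│              └─ 0
│                 └─ 0 *
└─ 1
   └─ 1
      ├─ 0
      │  ├─ 0 *
      │  └─ 1
      │     └─ 0
      │        └─ 1
      │           └─ 0 *
      └─ 1
         └─ 1
            └─ 0 *
Counting every labelled node above: 23.

23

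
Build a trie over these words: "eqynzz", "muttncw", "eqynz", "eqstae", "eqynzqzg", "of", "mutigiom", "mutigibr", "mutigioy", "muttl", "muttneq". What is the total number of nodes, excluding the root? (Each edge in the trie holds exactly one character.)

33

Trie structure (* marks end of a word):
(root)
├─ e
│  └─ q
│     ├─ s
│     │  └─ t
│     │     └─ a
│     │        └─ e *
│     └─ y
│        └─ n
│           └─ z *
│              ├─ q
│              │  └─ z
│              │     └─ g *
│              └─ z *
├─ m
│  └─ u
│     └─ t
│        ├─ i
│        │  └─ g
│        │     └─ i
│        │        ├─ b
│        │        │  └─ r *
│        │        └─ o
│        │           ├─ m *
│        │           └─ y *
│        └─ t
│           ├─ l *
│           └─ n
│              ├─ c
│              │  └─ w *
│              └─ e
│                 └─ q *
└─ o
   └─ f *
Counting every labelled node above: 33.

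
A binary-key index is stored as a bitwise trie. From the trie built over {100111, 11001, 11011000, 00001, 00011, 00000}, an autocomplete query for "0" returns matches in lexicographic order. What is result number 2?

Words with prefix "0", in lexicographic order: "00000", "00001", "00011"
The 2nd is 00001.

00001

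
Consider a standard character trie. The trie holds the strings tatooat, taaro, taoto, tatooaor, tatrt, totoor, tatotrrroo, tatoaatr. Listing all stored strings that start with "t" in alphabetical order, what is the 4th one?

DFS of the "t" subtree visits, in order: "taaro", "taoto", "tatoaatr", "tatooaor", "tatooat", "tatotrrroo", "tatrt", "totoor"
The 4th is tatooaor.

tatooaor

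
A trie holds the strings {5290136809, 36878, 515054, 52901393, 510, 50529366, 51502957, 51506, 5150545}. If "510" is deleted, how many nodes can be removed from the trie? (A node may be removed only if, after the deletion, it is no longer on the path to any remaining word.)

After clearing the end-marker at "510", prune upward until reaching a node still needed by another word.
The suffix "0" (1 node) is used only by "510"; the node for "51" still has the child "5", so pruning stops there.
Nodes removed: 1

1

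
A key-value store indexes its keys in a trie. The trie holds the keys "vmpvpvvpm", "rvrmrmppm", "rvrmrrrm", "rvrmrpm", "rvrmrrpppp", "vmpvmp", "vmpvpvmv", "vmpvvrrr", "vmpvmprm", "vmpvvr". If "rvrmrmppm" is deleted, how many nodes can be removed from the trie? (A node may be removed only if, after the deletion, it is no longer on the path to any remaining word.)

After clearing the end-marker at "rvrmrmppm", prune upward until reaching a node still needed by another word.
The suffix "mppm" (4 nodes) is used only by "rvrmrmppm"; the node for "rvrmr" still has the child "r", so pruning stops there.
Nodes removed: 4

4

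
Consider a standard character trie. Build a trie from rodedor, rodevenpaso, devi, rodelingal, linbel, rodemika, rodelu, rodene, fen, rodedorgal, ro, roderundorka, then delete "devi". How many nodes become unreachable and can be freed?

Walk "devi" from the leaf back toward the root, removing each node that no remaining word uses.
No other word shares any prefix with "devi", so all 4 of its nodes go.
Nodes removed: 4

4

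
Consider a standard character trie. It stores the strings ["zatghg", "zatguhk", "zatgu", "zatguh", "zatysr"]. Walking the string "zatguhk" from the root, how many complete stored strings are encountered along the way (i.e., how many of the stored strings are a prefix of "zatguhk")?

3

Check each prefix of "zatguhk" against the stored set — each match is an end-marker on the path.
Prefixes of the query that are stored words: "zatgu", "zatguh", "zatguhk"
Count: 3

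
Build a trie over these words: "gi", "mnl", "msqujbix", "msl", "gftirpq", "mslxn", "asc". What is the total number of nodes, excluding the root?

Insert word by word; a character creates a node only if that edge doesn't already exist:
  "gi" → 2 new (g, i)
  "mnl" → 3 new (m, n, l)
  "msqujbix" → prefix "m" already present; 7 new (s, q, u, j, b, i, x)
  "msl" → prefix "ms" already present; 1 new (l)
  "gftirpq" → prefix "g" already present; 6 new (f, t, i, r, p, q)
  "mslxn" → prefix "msl" already present; 2 new (x, n)
  "asc" → 3 new (a, s, c)
Total nodes = 2 + 3 + 7 + 1 + 6 + 2 + 3 = 24

24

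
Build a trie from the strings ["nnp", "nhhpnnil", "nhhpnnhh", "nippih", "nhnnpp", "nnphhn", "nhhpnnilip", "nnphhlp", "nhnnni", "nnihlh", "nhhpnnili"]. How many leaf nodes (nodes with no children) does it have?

8

Leaves are exactly the stored words that no other stored word extends.
Those words: "nhhpnnhh", "nhhpnnilip", "nhnnni", "nhnnpp", "nippih", "nnihlh", "nnphhlp", "nnphhn"
Leaf count: 8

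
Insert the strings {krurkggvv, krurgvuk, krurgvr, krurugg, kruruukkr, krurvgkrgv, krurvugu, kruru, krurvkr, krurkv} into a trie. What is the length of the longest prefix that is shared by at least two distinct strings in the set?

6

Look for the deepest trie node that still has at least two words in its subtree.
e.g. "krurgvr" and "krurgvuk" share the prefix "krurgv" of length 6; no pair shares a longer one.
Longest shared-prefix length: 6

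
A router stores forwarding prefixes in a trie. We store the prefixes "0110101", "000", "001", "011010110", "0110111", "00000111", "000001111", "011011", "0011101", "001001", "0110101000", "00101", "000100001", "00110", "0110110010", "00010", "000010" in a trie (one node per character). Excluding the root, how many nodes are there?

44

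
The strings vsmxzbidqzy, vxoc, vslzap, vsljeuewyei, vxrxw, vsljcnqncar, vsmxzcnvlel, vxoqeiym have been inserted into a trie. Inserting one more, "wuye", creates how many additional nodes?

4

No existing word starts with "w", so every character of "wuye" needs a new node.
4 − 0 = 4 new nodes.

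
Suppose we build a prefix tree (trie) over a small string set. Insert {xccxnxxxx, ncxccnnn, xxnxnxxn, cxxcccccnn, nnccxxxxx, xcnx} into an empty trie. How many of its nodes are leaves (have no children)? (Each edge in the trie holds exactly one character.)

6

Leaves are exactly the stored words that no other stored word extends.
Those words: "cxxcccccnn", "ncxccnnn", "nnccxxxxx", "xccxnxxxx", "xcnx", "xxnxnxxn"
Leaf count: 6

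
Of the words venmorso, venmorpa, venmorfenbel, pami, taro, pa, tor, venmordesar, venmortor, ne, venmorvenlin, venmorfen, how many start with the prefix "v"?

7

Walk to "v"; the words in its subtree are exactly those with that prefix.
Words under "v": venmordesar, venmorfen, venmorfenbel, venmorpa, venmorso, venmortor, venmorvenlin
Count: 7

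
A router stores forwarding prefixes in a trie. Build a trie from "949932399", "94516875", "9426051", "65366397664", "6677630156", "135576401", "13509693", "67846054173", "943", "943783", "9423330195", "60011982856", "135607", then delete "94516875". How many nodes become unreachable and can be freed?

Walk "94516875" from the leaf back toward the root, removing each node that no remaining word uses.
The suffix "516875" (6 nodes) is used only by "94516875"; the node for "94" still has the child "9", so pruning stops there.
Nodes removed: 6

6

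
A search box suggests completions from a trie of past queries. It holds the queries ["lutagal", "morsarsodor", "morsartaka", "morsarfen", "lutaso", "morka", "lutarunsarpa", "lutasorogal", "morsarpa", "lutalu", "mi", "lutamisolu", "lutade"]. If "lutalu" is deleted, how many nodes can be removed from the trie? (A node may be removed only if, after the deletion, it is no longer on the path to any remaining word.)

After clearing the end-marker at "lutalu", prune upward until reaching a node still needed by another word.
The suffix "lu" (2 nodes) is used only by "lutalu"; the node for "luta" still has the child "g", so pruning stops there.
Nodes removed: 2

2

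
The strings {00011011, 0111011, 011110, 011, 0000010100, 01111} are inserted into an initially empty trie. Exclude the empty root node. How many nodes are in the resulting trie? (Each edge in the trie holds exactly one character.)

23

Count nodes per top-level branch (shared prefixes stored once):
  '0'-branch (0000010100, 00011011, 011, 0111011, 01111, 011110): 23 nodes
Sum: 23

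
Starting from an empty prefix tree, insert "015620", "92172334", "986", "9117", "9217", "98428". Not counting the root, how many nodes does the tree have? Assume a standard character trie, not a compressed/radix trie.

22

Count nodes per top-level branch (shared prefixes stored once):
  '0'-branch (015620): 6 nodes
  '9'-branch (9117, 9217, 92172334, 98428, 986): 16 nodes
Sum: 22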